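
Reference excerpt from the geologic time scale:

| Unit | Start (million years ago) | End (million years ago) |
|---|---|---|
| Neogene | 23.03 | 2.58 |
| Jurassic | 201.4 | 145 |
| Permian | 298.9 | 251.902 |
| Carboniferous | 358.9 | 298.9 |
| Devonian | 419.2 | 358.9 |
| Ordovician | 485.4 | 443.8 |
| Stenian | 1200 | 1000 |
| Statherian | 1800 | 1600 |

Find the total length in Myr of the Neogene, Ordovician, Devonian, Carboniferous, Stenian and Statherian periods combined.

Duration is start − end for each: (23.03 − 2.58) + (485.4 − 443.8) + (419.2 − 358.9) + (358.9 − 298.9) + (1200 − 1000) + (1800 − 1600).
That is 20.45 + 41.6 + 60.3 + 60 + 200 + 200, which totals 582.35 million years.

582.35 million years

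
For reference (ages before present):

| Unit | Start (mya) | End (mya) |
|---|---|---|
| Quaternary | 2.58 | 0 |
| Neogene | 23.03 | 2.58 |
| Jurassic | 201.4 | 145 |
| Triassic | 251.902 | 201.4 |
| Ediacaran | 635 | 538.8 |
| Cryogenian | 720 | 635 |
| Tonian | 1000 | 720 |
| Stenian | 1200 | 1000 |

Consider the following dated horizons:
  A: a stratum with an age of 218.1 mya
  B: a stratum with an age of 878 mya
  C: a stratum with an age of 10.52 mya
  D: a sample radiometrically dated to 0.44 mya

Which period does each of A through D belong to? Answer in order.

A — Triassic; B — Tonian; C — Neogene; D — Quaternary

A: 218.1 Ma lies in 251.902–201.4 Ma, so Triassic.
B: 878 Ma lies in 1000–720 Ma, so Tonian.
C: 10.52 Ma lies in 23.03–2.58 Ma, so Neogene.
D: 0.44 Ma lies in 2.58–0 Ma, so Quaternary.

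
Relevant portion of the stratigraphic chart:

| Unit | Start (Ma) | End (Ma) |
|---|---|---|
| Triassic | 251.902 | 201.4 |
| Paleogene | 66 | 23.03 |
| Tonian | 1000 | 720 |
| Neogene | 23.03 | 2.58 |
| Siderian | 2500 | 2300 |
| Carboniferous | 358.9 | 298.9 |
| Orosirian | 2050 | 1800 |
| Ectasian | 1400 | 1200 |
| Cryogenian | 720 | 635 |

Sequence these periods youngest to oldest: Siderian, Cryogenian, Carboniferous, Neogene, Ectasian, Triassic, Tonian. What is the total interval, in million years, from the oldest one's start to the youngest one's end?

Start ages (Ma): Siderian 2500, Ectasian 1400, Tonian 1000, Cryogenian 720, Carboniferous 358.9, Triassic 251.902, Neogene 23.03.
Ordered youngest to oldest: Neogene, Triassic, Carboniferous, Cryogenian, Tonian, Ectasian, Siderian.
Span = 2500 − 2.58 = 2497.42 Myr.

Neogene, Triassic, Carboniferous, Cryogenian, Tonian, Ectasian, Siderian; total span 2497.42 Myr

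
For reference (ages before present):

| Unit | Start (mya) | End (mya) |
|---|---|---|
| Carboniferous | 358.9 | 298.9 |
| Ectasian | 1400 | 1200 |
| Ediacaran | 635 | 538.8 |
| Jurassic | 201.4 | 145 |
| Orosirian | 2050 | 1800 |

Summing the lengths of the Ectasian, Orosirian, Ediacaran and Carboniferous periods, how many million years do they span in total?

606.2 million years

Duration is start − end for each: (1400 − 1200) + (2050 − 1800) + (635 − 538.8) + (358.9 − 298.9).
That is 200 + 250 + 96.2 + 60, which totals 606.2 million years.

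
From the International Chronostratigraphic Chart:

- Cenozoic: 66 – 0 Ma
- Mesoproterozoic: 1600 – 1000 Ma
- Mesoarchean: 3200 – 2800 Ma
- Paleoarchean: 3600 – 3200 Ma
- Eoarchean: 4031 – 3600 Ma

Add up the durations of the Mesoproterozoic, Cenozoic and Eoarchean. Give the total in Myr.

Each duration: Mesoproterozoic = 600; Cenozoic = 66; Eoarchean = 431.
Sum: 600 + 66 + 431 = 1097 Myr.

1097 million years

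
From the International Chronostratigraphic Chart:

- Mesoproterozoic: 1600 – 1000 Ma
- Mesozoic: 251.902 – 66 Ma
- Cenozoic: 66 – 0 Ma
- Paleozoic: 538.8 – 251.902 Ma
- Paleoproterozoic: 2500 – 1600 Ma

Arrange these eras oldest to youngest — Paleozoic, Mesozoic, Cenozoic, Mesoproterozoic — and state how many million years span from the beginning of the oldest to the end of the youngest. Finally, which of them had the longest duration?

Start ages (Ma): Mesoproterozoic 1600, Paleozoic 538.8, Mesozoic 251.902, Cenozoic 66.
Ordered oldest to youngest: Mesoproterozoic, Paleozoic, Mesozoic, Cenozoic.
Span = 1600 − 0 = 1600 Myr.
Durations: Paleozoic 286.898, Mesoproterozoic 600, Cenozoic 66, Mesozoic 185.902 → longest is Mesoproterozoic (600 Myr).

Mesoproterozoic, Paleozoic, Mesozoic, Cenozoic; total span 1600 Myr; longest is Mesoproterozoic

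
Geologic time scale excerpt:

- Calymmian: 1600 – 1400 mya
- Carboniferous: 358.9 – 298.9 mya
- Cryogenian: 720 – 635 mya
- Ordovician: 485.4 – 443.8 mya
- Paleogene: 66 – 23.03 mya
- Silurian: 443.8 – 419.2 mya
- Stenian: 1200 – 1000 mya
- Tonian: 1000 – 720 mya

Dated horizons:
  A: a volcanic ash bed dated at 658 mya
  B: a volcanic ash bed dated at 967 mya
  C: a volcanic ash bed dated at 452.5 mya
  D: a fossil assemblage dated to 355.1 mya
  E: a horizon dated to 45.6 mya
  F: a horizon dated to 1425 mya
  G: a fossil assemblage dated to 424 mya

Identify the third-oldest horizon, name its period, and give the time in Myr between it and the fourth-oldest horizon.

Larger Ma means older, so oldest first: F 1425 > B 967 > A 658 > C 452.5 > G 424 > D 355.1 > E 45.6.
Counting 3 along gives A (658 Ma); the excerpt puts that inside the Cryogenian, 720–635 Ma.
Next in line is C (452.5 Ma), and 658 − 452.5 = 205.5 Myr.

A, in the Cryogenian; 205.5 million years to C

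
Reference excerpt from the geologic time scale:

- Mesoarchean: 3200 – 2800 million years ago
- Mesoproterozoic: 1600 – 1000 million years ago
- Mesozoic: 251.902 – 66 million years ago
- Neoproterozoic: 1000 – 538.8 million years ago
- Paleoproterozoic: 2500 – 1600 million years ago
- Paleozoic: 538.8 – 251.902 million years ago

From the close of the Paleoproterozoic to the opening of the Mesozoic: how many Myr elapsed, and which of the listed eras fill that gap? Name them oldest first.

1348.098 million years; Mesoproterozoic, Neoproterozoic, Paleozoic

End of Paleoproterozoic = 1600 Ma; start of Mesozoic = 251.902 Ma.
Gap = 1600 − 251.902 = 1348.098 Myr.
Eras wholly inside 1600–251.902 Ma: Mesoproterozoic (1600–1000), Neoproterozoic (1000–538.8), Paleozoic (538.8–251.902).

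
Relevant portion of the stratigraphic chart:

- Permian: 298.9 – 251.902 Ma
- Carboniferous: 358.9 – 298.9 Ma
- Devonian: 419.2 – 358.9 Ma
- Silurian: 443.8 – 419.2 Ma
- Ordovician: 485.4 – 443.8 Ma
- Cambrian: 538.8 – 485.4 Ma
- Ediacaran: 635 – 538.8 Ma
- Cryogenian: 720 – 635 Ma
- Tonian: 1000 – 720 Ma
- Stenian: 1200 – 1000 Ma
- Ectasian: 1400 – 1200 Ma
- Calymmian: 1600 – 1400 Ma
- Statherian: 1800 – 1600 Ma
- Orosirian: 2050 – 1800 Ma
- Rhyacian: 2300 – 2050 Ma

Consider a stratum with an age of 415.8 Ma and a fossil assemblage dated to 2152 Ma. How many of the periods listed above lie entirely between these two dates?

11

The older date is 2152 Ma and the younger is 415.8 Ma.
Periods with start < 2152 and end > 415.8 Ma: Orosirian (2050–1800), Statherian (1800–1600), Calymmian (1600–1400), Ectasian (1400–1200), Stenian (1200–1000), Tonian (1000–720), Cryogenian (720–635), Ediacaran (635–538.8), Cambrian (538.8–485.4), Ordovician (485.4–443.8), Silurian (443.8–419.2).
That is 11 complete periods.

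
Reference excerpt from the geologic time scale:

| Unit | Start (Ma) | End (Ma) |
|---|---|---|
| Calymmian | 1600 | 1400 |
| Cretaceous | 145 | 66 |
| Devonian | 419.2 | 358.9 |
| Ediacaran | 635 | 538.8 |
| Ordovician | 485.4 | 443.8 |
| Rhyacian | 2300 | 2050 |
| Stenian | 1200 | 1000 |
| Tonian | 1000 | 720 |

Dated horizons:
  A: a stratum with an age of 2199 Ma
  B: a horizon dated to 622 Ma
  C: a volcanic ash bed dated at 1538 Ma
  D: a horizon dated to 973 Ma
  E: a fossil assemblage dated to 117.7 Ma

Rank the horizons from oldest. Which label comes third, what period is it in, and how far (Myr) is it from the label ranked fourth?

D, in the Tonian; 351 million years to B

Larger Ma means older, so oldest first: A 2199 > C 1538 > D 973 > B 622 > E 117.7.
Counting 3 along gives D (973 Ma); the excerpt puts that inside the Tonian, 1000–720 Ma.
Next in line is B (622 Ma), and 973 − 622 = 351 Myr.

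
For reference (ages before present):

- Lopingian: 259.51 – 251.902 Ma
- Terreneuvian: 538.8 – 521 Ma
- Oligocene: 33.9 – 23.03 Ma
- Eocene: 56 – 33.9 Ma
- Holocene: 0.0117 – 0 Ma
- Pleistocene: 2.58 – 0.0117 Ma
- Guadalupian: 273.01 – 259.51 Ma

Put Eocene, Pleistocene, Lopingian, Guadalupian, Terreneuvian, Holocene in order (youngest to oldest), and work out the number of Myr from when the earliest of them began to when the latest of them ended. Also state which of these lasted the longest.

Holocene, Pleistocene, Eocene, Lopingian, Guadalupian, Terreneuvian; total span 538.8 Myr; longest is Eocene

Start ages (Ma): Terreneuvian 538.8, Guadalupian 273.01, Lopingian 259.51, Eocene 56, Pleistocene 2.58, Holocene 0.0117.
Ordered youngest to oldest: Holocene, Pleistocene, Eocene, Lopingian, Guadalupian, Terreneuvian.
Span = 538.8 − 0 = 538.8 Myr.
Durations: Guadalupian 13.5, Terreneuvian 17.8, Lopingian 7.608, Holocene 0.0117, Pleistocene 2.5683, Eocene 22.1 → longest is Eocene (22.1 Myr).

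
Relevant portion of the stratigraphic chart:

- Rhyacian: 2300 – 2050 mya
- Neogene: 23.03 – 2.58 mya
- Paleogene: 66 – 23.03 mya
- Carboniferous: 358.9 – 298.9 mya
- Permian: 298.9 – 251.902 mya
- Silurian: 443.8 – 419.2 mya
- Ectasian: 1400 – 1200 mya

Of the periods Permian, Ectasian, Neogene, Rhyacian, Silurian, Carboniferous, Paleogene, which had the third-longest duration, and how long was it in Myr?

Carboniferous, 60 million years

Start − end for each: Permian 298.9 − 251.902 = 46.998; Ectasian 1400 − 1200 = 200; Neogene 23.03 − 2.58 = 20.45; Rhyacian 2300 − 2050 = 250; Silurian 443.8 − 419.2 = 24.6; Carboniferous 358.9 − 298.9 = 60; Paleogene 66 − 23.03 = 42.97.
Ranking these from longest: Rhyacian > Ectasian > Carboniferous > Permian > Paleogene > Silurian > Neogene.
Position 3 in that ranking is Carboniferous, which lasted 60 Myr.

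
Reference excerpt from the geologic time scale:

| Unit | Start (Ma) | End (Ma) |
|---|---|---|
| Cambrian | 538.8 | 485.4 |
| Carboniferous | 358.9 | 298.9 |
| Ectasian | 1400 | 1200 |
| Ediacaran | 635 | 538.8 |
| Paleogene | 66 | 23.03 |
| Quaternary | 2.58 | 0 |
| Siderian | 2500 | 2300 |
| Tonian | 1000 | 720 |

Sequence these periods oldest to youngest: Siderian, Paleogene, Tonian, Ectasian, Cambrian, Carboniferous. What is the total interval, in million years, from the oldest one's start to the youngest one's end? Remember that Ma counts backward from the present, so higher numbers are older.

Siderian, Ectasian, Tonian, Cambrian, Carboniferous, Paleogene; total span 2476.97 Myr

From the excerpt: Siderian 2500–2300; Paleogene 66–23.03; Tonian 1000–720; Ectasian 1400–1200; Cambrian 538.8–485.4; Carboniferous 358.9–298.9 (Ma).
Larger Ma is earlier, so the oldest is Siderian and the youngest is Paleogene; oldest to youngest: Siderian, Ectasian, Tonian, Cambrian, Carboniferous, Paleogene.
Oldest start 2500 minus youngest end 23.03 gives 2476.97 Myr overall.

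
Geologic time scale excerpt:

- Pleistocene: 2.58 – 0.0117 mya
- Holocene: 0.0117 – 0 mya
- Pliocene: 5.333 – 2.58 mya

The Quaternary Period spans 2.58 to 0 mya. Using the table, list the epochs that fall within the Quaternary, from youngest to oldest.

Epochs with both bounds inside 2.58–0 Ma: Holocene (0.0117–0), Pleistocene (2.58–0.0117).

Holocene, Pleistocene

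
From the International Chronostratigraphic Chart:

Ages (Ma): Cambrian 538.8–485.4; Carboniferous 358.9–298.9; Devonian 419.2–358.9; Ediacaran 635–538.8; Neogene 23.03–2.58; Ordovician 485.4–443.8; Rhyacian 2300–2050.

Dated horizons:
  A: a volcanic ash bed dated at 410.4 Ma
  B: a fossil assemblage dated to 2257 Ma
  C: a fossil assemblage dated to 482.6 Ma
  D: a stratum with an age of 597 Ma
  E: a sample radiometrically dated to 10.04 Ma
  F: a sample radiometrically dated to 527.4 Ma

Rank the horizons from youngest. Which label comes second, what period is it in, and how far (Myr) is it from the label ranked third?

Smaller Ma means younger, so youngest first: E 10.04 < A 410.4 < C 482.6 < F 527.4 < D 597 < B 2257.
Counting 2 along gives A (410.4 Ma); the excerpt puts that inside the Devonian, 419.2–358.9 Ma.
Next in line is C (482.6 Ma), and 482.6 − 410.4 = 72.2 Myr.

A, in the Devonian; 72.2 million years to C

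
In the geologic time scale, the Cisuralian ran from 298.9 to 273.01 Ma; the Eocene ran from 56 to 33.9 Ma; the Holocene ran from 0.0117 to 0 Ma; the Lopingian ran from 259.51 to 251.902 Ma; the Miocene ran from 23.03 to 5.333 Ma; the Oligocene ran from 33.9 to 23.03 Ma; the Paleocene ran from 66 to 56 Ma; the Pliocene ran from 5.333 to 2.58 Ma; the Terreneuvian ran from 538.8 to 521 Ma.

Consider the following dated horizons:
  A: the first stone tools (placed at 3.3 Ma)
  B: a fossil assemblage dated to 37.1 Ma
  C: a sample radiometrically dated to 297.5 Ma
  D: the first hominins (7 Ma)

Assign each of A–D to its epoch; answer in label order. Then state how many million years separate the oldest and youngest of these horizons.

A — Pliocene; B — Eocene; C — Cisuralian; D — Miocene; span 294.2 million years

A: 3.3 Ma lies in 5.333–2.58 Ma, so Pliocene.
B: 37.1 Ma lies in 56–33.9 Ma, so Eocene.
C: 297.5 Ma lies in 298.9–273.01 Ma, so Cisuralian.
D: 7 Ma lies in 23.03–5.333 Ma, so Miocene.
Oldest = 297.5 Ma, youngest = 3.3 Ma → span 294.2 Myr.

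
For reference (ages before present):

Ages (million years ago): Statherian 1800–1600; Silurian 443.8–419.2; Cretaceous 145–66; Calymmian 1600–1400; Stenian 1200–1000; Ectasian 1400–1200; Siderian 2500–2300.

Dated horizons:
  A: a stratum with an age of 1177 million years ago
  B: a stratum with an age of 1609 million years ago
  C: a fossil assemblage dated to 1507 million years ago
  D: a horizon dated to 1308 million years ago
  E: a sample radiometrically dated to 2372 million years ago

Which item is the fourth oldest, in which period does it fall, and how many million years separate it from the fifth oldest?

D, in the Ectasian; 131 million years to A

Larger Ma means older, so oldest first: E 2372 > B 1609 > C 1507 > D 1308 > A 1177.
Counting 4 along gives D (1308 Ma); the excerpt puts that inside the Ectasian, 1400–1200 Ma.
Next in line is A (1177 Ma), and 1308 − 1177 = 131 Myr.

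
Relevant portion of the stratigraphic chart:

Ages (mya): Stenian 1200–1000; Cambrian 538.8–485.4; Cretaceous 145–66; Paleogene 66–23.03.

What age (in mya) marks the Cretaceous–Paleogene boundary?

66 mya

The Cretaceous ends and the Paleogene begins at 66 mya.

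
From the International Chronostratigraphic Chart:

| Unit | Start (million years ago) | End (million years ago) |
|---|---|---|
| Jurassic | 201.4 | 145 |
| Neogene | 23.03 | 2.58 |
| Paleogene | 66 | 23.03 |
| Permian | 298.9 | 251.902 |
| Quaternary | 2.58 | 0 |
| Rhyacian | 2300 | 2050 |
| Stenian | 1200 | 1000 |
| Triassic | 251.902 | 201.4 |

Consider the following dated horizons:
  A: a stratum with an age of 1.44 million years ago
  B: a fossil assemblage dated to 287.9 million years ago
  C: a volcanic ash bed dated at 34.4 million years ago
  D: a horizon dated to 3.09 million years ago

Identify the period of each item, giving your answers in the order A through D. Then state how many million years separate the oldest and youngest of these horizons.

A — Quaternary; B — Permian; C — Paleogene; D — Neogene; span 286.46 million years

A: 1.44 Ma lies in 2.58–0 Ma, so Quaternary.
B: 287.9 Ma lies in 298.9–251.902 Ma, so Permian.
C: 34.4 Ma lies in 66–23.03 Ma, so Paleogene.
D: 3.09 Ma lies in 23.03–2.58 Ma, so Neogene.
Oldest = 287.9 Ma, youngest = 1.44 Ma → span 286.46 Myr.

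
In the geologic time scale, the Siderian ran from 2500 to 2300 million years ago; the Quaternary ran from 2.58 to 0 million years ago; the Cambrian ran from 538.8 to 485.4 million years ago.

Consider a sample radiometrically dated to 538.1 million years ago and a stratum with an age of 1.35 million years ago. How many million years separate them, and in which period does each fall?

536.75 million years apart; the first in the Cambrian, the second in the Quaternary

Elapsed time: 538.1 − 1.35 = 536.75 Myr.
538.1 Ma lies within 538.8–485.4 Ma: Cambrian.
1.35 Ma lies within 2.58–0 Ma: Quaternary.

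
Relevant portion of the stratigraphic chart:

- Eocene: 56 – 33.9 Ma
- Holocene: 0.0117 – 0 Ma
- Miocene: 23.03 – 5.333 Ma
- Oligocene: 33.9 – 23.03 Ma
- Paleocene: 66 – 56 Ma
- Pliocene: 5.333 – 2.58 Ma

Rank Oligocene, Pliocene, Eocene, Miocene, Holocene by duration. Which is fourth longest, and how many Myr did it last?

Start − end for each: Oligocene 33.9 − 23.03 = 10.87; Pliocene 5.333 − 2.58 = 2.753; Eocene 56 − 33.9 = 22.1; Miocene 23.03 − 5.333 = 17.697; Holocene 0.0117 − 0 = 0.0117.
Ranking these from longest: Eocene > Miocene > Oligocene > Pliocene > Holocene.
Position 4 in that ranking is Pliocene, which lasted 2.753 Myr.

Pliocene, 2.753 million years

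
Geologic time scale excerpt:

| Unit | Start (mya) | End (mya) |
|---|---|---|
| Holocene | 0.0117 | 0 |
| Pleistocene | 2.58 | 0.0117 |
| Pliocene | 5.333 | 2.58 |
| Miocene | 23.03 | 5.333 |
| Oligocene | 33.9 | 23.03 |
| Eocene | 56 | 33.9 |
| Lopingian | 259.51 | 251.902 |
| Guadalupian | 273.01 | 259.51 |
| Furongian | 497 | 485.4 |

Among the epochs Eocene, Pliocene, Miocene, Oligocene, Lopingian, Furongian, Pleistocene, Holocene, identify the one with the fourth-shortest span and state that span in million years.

Lopingian, 7.608 million years

Durations: Eocene 22.1; Pliocene 2.753; Miocene 17.697; Oligocene 10.87; Lopingian 7.608; Furongian 11.6; Pleistocene 2.5683; Holocene 0.0117 Myr.
Sorted shortest-first: Holocene (0.0117), Pleistocene (2.5683), Pliocene (2.753), Lopingian (7.608), Oligocene (10.87), Furongian (11.6), Miocene (17.697), Eocene (22.1).
The fourth shortest is Lopingian at 7.608 Myr.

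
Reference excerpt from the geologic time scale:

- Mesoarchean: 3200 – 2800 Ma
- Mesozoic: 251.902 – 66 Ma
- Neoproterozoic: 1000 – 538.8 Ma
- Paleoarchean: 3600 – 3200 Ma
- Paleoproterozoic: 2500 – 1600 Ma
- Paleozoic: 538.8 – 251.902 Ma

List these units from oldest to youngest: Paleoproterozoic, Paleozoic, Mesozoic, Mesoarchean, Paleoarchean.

Sorting by start age (descending Ma, since larger Ma = older): Paleoarchean start 3600, Mesoarchean start 3200, Paleoproterozoic start 2500, Paleozoic start 538.8, Mesozoic start 251.902.

Paleoarchean, Mesoarchean, Paleoproterozoic, Paleozoic, Mesozoic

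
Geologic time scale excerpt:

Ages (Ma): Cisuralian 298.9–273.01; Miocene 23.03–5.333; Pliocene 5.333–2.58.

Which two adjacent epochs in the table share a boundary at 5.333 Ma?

Miocene and Pliocene

The Miocene ends at 5.333 Ma and the Pliocene begins at 5.333 Ma, so they share that boundary.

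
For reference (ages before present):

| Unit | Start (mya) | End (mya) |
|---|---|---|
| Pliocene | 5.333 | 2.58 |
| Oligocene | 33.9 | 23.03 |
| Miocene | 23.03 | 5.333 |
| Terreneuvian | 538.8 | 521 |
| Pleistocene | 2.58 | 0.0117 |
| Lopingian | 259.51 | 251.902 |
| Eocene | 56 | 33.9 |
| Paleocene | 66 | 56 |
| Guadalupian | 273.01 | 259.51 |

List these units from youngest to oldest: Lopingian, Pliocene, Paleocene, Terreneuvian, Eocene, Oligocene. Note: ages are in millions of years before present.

Sorting by start age (ascending Ma, since larger Ma = older): Pliocene began 5.333, Oligocene began 33.9, Eocene began 56, Paleocene began 66, Lopingian began 259.51, Terreneuvian began 538.8.

Pliocene, Oligocene, Eocene, Paleocene, Lopingian, Terreneuvian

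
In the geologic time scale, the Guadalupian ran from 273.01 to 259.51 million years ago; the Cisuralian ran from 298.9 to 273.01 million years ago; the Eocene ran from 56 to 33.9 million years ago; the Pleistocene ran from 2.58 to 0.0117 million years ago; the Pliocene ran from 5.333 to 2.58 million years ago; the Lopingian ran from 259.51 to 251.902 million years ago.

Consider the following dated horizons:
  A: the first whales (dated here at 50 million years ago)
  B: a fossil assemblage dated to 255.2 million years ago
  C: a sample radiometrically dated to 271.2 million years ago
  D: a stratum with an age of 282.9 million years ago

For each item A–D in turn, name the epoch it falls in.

A: 50 Ma lies in 56–33.9 Ma, so Eocene.
B: 255.2 Ma lies in 259.51–251.902 Ma, so Lopingian.
C: 271.2 Ma lies in 273.01–259.51 Ma, so Guadalupian.
D: 282.9 Ma lies in 298.9–273.01 Ma, so Cisuralian.

A — Eocene; B — Lopingian; C — Guadalupian; D — Cisuralian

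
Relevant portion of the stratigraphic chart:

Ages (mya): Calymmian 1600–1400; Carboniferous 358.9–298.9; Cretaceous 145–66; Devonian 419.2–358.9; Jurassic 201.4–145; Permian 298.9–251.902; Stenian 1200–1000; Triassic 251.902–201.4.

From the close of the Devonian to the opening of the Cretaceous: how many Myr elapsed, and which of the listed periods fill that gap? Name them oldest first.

End of Devonian = 358.9 Ma; start of Cretaceous = 145 Ma.
Gap = 358.9 − 145 = 213.9 Myr.
Periods wholly inside 358.9–145 Ma: Carboniferous (358.9–298.9), Permian (298.9–251.902), Triassic (251.902–201.4), Jurassic (201.4–145).

213.9 million years; Carboniferous, Permian, Triassic, Jurassic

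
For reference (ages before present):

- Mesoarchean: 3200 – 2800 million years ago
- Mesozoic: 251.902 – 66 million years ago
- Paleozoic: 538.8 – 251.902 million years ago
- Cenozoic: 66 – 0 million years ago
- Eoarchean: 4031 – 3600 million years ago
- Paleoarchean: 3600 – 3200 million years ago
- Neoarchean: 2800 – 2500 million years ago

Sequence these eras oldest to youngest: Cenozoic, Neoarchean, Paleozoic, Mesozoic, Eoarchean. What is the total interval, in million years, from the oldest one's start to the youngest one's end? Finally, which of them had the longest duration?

From the excerpt: Cenozoic 66–0; Neoarchean 2800–2500; Paleozoic 538.8–251.902; Mesozoic 251.902–66; Eoarchean 4031–3600 (Ma).
Larger Ma is earlier, so the oldest is Eoarchean and the youngest is Cenozoic; oldest to youngest: Eoarchean, Neoarchean, Paleozoic, Mesozoic, Cenozoic.
Oldest start 4031 minus youngest end 0 gives 4031 Myr overall.
Individual lengths (start − end): Paleozoic 286.898; Mesozoic 185.902; Cenozoic 66; Eoarchean 431; Neoarchean 300. The largest is Eoarchean at 431 Myr.

Eoarchean, Neoarchean, Paleozoic, Mesozoic, Cenozoic; total span 4031 Myr; longest is Eoarchean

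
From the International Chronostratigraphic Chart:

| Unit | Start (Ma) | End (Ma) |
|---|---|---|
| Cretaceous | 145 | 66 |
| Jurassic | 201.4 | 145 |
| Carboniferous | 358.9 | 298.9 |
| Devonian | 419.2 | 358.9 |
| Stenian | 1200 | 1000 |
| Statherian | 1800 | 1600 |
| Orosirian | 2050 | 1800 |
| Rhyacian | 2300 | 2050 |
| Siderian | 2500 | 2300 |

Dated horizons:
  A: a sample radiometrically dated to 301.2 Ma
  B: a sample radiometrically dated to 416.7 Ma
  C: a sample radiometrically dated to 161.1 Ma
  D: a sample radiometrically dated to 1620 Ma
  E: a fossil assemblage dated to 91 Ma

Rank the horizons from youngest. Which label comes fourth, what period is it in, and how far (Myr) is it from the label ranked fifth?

B, in the Devonian; 1203.3 million years to D

Smaller Ma means younger, so youngest first: E 91 < C 161.1 < A 301.2 < B 416.7 < D 1620.
Counting 4 along gives B (416.7 Ma); the excerpt puts that inside the Devonian, 419.2–358.9 Ma.
Next in line is D (1620 Ma), and 1620 − 416.7 = 1203.3 Myr.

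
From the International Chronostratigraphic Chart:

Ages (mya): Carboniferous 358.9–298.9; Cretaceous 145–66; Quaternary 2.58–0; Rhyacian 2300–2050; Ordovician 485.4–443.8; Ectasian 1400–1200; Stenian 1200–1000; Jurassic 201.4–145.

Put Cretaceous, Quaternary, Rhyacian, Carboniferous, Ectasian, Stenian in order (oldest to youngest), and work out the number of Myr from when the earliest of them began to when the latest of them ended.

From the excerpt: Cretaceous 145–66; Quaternary 2.58–0; Rhyacian 2300–2050; Carboniferous 358.9–298.9; Ectasian 1400–1200; Stenian 1200–1000 (Ma).
Larger Ma is earlier, so the oldest is Rhyacian and the youngest is Quaternary; oldest to youngest: Rhyacian, Ectasian, Stenian, Carboniferous, Cretaceous, Quaternary.
Oldest start 2300 minus youngest end 0 gives 2300 Myr overall.

Rhyacian, Ectasian, Stenian, Carboniferous, Cretaceous, Quaternary; total span 2300 Myr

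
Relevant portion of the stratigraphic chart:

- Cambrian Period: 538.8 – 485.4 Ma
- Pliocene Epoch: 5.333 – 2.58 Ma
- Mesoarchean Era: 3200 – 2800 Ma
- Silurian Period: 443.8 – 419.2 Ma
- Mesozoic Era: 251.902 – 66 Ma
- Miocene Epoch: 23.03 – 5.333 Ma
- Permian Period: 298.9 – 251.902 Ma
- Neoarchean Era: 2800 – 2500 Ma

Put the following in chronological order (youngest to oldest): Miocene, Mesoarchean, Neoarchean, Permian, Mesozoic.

Read off each span (Ma): Miocene 23.03–5.333; Mesoarchean 3200–2800; Neoarchean 2800–2500; Permian 298.9–251.902; Mesozoic 251.902–66.
Larger Ma is older, so oldest→youngest is Mesoarchean, Neoarchean, Permian, Mesozoic, Miocene; reverse it for youngest→oldest.

Miocene, Mesozoic, Permian, Neoarchean, Mesoarchean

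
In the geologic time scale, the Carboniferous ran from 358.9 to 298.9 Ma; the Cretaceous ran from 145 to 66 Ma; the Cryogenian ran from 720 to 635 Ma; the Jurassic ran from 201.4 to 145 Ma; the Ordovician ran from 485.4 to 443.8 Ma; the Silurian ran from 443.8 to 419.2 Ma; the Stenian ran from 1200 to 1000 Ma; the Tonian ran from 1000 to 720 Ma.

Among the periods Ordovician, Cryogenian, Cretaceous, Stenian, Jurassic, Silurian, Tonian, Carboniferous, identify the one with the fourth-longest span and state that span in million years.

Cretaceous, 79 million years

Durations: Ordovician 41.6; Cryogenian 85; Cretaceous 79; Stenian 200; Jurassic 56.4; Silurian 24.6; Tonian 280; Carboniferous 60 Myr.
Sorted longest-first: Tonian (280), Stenian (200), Cryogenian (85), Cretaceous (79), Carboniferous (60), Jurassic (56.4), Ordovician (41.6), Silurian (24.6).
The fourth longest is Cretaceous at 79 Myr.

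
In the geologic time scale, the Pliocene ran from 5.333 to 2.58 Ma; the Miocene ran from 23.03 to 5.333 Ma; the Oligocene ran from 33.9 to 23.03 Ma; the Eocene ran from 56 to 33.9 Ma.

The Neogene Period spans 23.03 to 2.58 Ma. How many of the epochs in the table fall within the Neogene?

Epochs inside 23.03–2.58 Ma: Miocene, Pliocene — 2 in total.

2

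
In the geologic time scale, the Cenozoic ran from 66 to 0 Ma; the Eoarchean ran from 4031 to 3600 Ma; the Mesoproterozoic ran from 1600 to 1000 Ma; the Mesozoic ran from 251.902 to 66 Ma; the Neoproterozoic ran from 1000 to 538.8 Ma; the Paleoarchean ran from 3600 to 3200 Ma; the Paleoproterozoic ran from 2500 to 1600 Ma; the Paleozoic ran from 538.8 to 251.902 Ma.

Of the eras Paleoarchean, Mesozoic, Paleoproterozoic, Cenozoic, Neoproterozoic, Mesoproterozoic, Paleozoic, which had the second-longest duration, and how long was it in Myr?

Start − end for each: Paleoarchean 3600 − 3200 = 400; Mesozoic 251.902 − 66 = 185.902; Paleoproterozoic 2500 − 1600 = 900; Cenozoic 66 − 0 = 66; Neoproterozoic 1000 − 538.8 = 461.2; Mesoproterozoic 1600 − 1000 = 600; Paleozoic 538.8 − 251.902 = 286.898.
Ranking these from longest: Paleoproterozoic > Mesoproterozoic > Neoproterozoic > Paleoarchean > Paleozoic > Mesozoic > Cenozoic.
Position 2 in that ranking is Mesoproterozoic, which lasted 600 Myr.

Mesoproterozoic, 600 million years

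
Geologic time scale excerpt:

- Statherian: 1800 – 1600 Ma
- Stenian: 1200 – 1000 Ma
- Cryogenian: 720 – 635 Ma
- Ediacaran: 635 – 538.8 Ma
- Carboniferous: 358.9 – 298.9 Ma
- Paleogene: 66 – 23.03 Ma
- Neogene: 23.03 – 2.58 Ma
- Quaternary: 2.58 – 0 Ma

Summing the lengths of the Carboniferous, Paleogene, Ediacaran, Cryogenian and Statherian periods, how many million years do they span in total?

Each duration: Carboniferous = 60; Paleogene = 42.97; Ediacaran = 96.2; Cryogenian = 85; Statherian = 200.
Sum: 60 + 42.97 + 96.2 + 85 + 200 = 484.17 Myr.

484.17 million years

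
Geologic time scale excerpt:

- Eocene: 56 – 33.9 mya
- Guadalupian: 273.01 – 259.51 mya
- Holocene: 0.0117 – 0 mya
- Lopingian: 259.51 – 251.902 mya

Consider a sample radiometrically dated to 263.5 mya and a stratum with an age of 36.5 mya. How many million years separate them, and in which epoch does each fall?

227 million years apart; the first in the Guadalupian, the second in the Eocene

Elapsed time: 263.5 − 36.5 = 227 Myr.
263.5 Ma lies within 273.01–259.51 Ma: Guadalupian.
36.5 Ma lies within 56–33.9 Ma: Eocene.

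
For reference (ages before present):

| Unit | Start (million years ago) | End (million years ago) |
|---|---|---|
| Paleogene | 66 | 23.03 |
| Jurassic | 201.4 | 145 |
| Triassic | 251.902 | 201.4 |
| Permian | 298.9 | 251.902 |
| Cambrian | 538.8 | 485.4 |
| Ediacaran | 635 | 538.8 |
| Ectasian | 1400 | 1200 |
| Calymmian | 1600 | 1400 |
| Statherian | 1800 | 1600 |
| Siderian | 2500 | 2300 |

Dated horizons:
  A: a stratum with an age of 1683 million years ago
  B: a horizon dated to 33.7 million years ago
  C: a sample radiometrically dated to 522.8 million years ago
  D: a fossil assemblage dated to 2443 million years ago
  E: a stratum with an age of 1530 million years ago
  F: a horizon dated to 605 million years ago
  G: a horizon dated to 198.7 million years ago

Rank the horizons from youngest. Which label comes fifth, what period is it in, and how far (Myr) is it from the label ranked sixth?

Smaller Ma means younger, so youngest first: B 33.7 < G 198.7 < C 522.8 < F 605 < E 1530 < A 1683 < D 2443.
Counting 5 along gives E (1530 Ma); the excerpt puts that inside the Calymmian, 1600–1400 Ma.
Next in line is A (1683 Ma), and 1683 − 1530 = 153 Myr.

E, in the Calymmian; 153 million years to A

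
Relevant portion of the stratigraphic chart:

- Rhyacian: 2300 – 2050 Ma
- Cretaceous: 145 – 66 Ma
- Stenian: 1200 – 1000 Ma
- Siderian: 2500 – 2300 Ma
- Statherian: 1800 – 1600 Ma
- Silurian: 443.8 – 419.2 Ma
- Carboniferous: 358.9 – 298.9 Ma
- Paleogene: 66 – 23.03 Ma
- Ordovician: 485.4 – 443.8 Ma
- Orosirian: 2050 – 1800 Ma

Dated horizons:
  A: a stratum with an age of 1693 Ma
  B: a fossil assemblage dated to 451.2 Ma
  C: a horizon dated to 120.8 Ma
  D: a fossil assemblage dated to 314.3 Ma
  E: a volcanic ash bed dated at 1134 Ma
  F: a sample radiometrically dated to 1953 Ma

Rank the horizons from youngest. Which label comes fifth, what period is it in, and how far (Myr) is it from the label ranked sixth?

Sorted youngest-first by Ma: C (120.8), D (314.3), B (451.2), E (1134), A (1693), F (1953).
The fifth youngest is A at 1693 Ma, which lies in 1800–1600 Ma: the Statherian.
The sixth youngest is F at 1953 Ma; separation = |1693 − 1953| = 260 Myr.

A, in the Statherian; 260 million years to F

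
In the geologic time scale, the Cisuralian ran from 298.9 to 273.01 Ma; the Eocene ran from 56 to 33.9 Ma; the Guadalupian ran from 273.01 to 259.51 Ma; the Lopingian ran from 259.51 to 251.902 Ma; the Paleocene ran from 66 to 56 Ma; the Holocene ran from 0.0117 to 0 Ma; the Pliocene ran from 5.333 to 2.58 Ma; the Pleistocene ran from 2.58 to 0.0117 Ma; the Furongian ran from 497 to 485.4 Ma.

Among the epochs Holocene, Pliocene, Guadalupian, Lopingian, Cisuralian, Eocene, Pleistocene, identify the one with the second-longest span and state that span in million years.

Eocene, 22.1 million years

Start − end for each: Holocene 0.0117 − 0 = 0.0117; Pliocene 5.333 − 2.58 = 2.753; Guadalupian 273.01 − 259.51 = 13.5; Lopingian 259.51 − 251.902 = 7.608; Cisuralian 298.9 − 273.01 = 25.89; Eocene 56 − 33.9 = 22.1; Pleistocene 2.58 − 0.0117 = 2.5683.
Ranking these from longest: Cisuralian > Eocene > Guadalupian > Lopingian > Pliocene > Pleistocene > Holocene.
Position 2 in that ranking is Eocene, which lasted 22.1 Myr.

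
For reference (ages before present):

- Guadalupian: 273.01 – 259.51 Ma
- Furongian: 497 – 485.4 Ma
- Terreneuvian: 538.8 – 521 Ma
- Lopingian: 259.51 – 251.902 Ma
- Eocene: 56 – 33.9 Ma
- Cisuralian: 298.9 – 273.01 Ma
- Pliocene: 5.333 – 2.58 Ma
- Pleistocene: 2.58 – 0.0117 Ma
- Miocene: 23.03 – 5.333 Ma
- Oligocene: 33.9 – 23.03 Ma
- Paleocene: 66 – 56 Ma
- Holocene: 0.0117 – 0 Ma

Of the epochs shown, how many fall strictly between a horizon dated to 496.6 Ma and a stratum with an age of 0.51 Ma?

496.6 Ma sits inside the Furongian (497–485.4) and 0.51 Ma inside the Pleistocene (2.58–0.0117); neither of those is wholly between the two dates.
The listed epochs lying completely between them are Cisuralian, Guadalupian, Lopingian, Paleocene, Eocene, Oligocene, Miocene, Pliocene — 8 in all.

8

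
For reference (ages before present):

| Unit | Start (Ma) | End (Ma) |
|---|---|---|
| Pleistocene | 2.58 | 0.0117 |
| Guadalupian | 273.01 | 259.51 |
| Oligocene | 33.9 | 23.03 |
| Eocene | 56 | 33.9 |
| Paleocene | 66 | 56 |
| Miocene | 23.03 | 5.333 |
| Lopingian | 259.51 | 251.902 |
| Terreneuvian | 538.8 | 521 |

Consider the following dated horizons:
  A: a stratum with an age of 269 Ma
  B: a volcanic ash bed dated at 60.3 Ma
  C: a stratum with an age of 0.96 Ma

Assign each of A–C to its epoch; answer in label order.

Match each age against the start–end ranges in the excerpt: A = 269 Ma → Guadalupian (273.01–259.51); B = 60.3 Ma → Paleocene (66–56); C = 0.96 Ma → Pleistocene (2.58–0.0117).

A — Guadalupian; B — Paleocene; C — Pleistocene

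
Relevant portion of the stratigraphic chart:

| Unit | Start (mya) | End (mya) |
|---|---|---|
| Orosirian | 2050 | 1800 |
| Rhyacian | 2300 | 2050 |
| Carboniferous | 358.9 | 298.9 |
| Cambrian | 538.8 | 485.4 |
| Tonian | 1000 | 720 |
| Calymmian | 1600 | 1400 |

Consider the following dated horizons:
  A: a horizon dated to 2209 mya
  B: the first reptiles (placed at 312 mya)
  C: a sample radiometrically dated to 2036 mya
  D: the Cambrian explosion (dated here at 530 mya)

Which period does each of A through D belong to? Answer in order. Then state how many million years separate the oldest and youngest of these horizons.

A — Rhyacian; B — Carboniferous; C — Orosirian; D — Cambrian; span 1897 million years

A: 2209 Ma lies in 2300–2050 Ma, so Rhyacian.
B: 312 Ma lies in 358.9–298.9 Ma, so Carboniferous.
C: 2036 Ma lies in 2050–1800 Ma, so Orosirian.
D: 530 Ma lies in 538.8–485.4 Ma, so Cambrian.
Oldest = 2209 Ma, youngest = 312 Ma → span 1897 Myr.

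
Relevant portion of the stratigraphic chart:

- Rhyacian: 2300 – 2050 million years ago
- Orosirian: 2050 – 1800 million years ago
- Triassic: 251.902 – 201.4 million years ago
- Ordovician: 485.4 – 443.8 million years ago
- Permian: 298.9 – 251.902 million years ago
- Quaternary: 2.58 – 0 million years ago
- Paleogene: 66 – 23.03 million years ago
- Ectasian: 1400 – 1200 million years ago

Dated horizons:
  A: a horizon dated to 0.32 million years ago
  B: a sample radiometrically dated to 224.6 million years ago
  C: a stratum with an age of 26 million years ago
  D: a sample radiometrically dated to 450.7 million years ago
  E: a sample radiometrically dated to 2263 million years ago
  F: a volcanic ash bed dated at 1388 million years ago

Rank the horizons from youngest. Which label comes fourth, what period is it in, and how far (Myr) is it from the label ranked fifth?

D, in the Ordovician; 937.3 million years to F

Smaller Ma means younger, so youngest first: A 0.32 < C 26 < B 224.6 < D 450.7 < F 1388 < E 2263.
Counting 4 along gives D (450.7 Ma); the excerpt puts that inside the Ordovician, 485.4–443.8 Ma.
Next in line is F (1388 Ma), and 1388 − 450.7 = 937.3 Myr.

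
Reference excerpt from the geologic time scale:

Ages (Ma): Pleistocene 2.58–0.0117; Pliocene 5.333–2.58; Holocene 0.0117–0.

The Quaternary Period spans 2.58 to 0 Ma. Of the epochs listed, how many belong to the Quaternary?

2

Epochs inside 2.58–0 Ma: Pleistocene, Holocene — 2 in total.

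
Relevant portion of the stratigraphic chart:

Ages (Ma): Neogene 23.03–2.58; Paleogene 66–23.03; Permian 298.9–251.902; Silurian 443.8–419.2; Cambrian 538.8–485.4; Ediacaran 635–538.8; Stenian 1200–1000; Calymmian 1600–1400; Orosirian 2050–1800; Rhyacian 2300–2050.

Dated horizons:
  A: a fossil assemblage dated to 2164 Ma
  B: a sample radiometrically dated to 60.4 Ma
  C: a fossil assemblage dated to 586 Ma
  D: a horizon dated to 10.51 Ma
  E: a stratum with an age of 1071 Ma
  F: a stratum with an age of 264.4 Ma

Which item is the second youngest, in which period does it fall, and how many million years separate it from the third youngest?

Sorted youngest-first by Ma: D (10.51), B (60.4), F (264.4), C (586), E (1071), A (2164).
The second youngest is B at 60.4 Ma, which lies in 66–23.03 Ma: the Paleogene.
The third youngest is F at 264.4 Ma; separation = |60.4 − 264.4| = 204 Myr.

B, in the Paleogene; 204 million years to F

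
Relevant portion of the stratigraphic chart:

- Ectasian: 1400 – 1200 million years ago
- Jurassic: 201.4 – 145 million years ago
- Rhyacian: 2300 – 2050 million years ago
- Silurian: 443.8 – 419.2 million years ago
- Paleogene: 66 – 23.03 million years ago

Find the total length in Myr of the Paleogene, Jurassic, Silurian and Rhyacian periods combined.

Each duration: Paleogene = 42.97; Jurassic = 56.4; Silurian = 24.6; Rhyacian = 250.
Sum: 42.97 + 56.4 + 24.6 + 250 = 373.97 Myr.

373.97 million years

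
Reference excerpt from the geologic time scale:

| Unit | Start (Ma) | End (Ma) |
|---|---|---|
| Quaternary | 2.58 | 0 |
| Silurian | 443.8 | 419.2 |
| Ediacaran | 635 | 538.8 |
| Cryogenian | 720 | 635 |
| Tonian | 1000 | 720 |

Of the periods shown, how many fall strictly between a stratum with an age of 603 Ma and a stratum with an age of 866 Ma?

1

866 Ma sits inside the Tonian (1000–720) and 603 Ma inside the Ediacaran (635–538.8); neither of those is wholly between the two dates.
The listed periods lying completely between them are Cryogenian — 1 in all.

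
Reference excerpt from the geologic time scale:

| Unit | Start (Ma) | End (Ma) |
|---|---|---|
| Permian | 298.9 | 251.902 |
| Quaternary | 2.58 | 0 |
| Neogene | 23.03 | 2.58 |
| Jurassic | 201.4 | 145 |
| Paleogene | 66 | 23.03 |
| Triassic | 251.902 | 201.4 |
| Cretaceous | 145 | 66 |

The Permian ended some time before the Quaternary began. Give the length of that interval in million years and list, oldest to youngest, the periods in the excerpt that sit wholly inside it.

The Permian closes at 251.902 Ma and the Quaternary opens at 2.58 Ma, so the interval is 251.902 − 2.58 = 249.322 Myr.
A period fits inside if it starts at or after 251.902 Ma and ends at or before 2.58 Ma; oldest first that gives Triassic, Jurassic, Cretaceous, Paleogene, Neogene.

249.322 million years; Triassic, Jurassic, Cretaceous, Paleogene, Neogene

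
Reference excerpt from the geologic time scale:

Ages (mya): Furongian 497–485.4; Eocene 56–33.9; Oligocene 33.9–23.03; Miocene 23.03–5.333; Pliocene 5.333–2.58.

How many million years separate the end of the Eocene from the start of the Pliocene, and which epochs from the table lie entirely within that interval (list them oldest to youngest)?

End of Eocene = 33.9 Ma; start of Pliocene = 5.333 Ma.
Gap = 33.9 − 5.333 = 28.567 Myr.
Epochs wholly inside 33.9–5.333 Ma: Oligocene (33.9–23.03), Miocene (23.03–5.333).

28.567 million years; Oligocene, Miocene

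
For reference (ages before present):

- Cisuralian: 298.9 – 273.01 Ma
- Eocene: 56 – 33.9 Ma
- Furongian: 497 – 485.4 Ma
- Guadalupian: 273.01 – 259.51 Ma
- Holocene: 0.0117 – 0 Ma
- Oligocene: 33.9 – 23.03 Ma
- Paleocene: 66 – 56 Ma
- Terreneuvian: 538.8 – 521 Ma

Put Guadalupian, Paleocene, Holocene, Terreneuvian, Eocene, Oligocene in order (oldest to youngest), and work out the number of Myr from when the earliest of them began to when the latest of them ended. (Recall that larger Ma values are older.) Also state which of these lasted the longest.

From the excerpt: Guadalupian 273.01–259.51; Paleocene 66–56; Holocene 0.0117–0; Terreneuvian 538.8–521; Eocene 56–33.9; Oligocene 33.9–23.03 (Ma).
Larger Ma is earlier, so the oldest is Terreneuvian and the youngest is Holocene; oldest to youngest: Terreneuvian, Guadalupian, Paleocene, Eocene, Oligocene, Holocene.
Oldest start 538.8 minus youngest end 0 gives 538.8 Myr overall.
Individual lengths (start − end): Guadalupian 13.5; Holocene 0.0117; Terreneuvian 17.8; Paleocene 10; Oligocene 10.87; Eocene 22.1. The largest is Eocene at 22.1 Myr.

Terreneuvian → Guadalupian → Paleocene → Eocene → Oligocene → Holocene; total span 538.8 Myr; longest is Eocene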